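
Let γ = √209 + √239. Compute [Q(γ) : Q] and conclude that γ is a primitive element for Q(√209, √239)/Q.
[Q(γ) : Q] = 4 (equivalently, Q(γ) = Q(√209, √239))

Obviously Q(γ) ⊆ Q(√209, √239), and [Q(√209, √239):Q] = 4 (since 209, 239 are distinct squarefree integers > 1 with 49951 not a perfect square). To show equality we compute the minimal polynomial of γ. From γ = √209 + √239: γ^2 = 209 + 2√(49951) + 239 = 448 + 2√(49951), so γ^2 - 448 = 2√(49951); squaring, (γ^2 - 448)^2 = 4·49951, i.e. γ^4 - 896γ^2 + 200704 - 199804 = 0, i.e. γ^4 - 896γ^2 + 900 = 0. So γ is a root of x^4 - 896x^2 + 900. This polynomial is irreducible over Q: it has no rational root (each ±√209 ± √239 is irrational), and any factorization into two quadratics over Q would force √(49951) ∈ Q (pairing opposite roots) or √209, √239 ∈ Q (other pairings), all impossible. Hence [Q(γ):Q] = 4 = [Q(√209, √239):Q], so Q(γ) = Q(√209, √239).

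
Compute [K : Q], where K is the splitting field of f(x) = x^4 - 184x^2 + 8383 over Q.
[K : Q] = 4

Solving the quadratic in x^2: x^2 = (184 ± √(184^2 - 4·8383))/2 = (184 ± √324)/2 = (184 ± 18)/2, giving x^2 = 83 or x^2 = 101. So f(x) = (x^2 - 83)(x^2 - 101) and the roots of f are ±√83, ±√101. Hence the splitting field is K = Q(√83, √101). Since 83 and 101 are distinct squarefree integers > 1, their product 8383 is not a perfect square, so √101 ∉ Q(√83). By the tower law [K:Q] = [Q(√83,√101):Q(√83)] · [Q(√83):Q] = 2 · 2 = 4.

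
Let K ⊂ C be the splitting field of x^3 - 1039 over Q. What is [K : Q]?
[K : Q] = 6

The roots of x^3 - 1039 are ∛1039, ω∛1039, ω^2∛1039 where ω = e^(2πi/3) is a primitive cube root of unity, so K = Q(∛1039, ω). Now [Q(∛1039):Q] = 3 (since 1039 is not a perfect cube, x^3 - 1039 is irreducible) and [Q(ω):Q] = 2. Both 2 and 3 divide [K:Q], and [K:Q] ≤ 3·2 = 6, so [K:Q] = 6. (Equivalently: Q(∛1039) ⊂ R but ω ∉ R, so [K : Q(∛1039)] = 2.)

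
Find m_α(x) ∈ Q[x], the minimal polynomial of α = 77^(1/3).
m_α(x) = x^3 - 77

α satisfies α^3 = 77, so x^3 - 77 annihilates α. By the rational root test, a rational root p/q (in lowest terms) of x^3 - 77 would satisfy p^3 = 77 q^3, forcing q = 1 and p^3 = 77; but 77 is not a perfect cube, contradiction. A monic cubic over Q with no rational root is irreducible (any nontrivial factorization would include a linear factor). Hence x^3 - 77 is the minimal polynomial of α, and in particular [Q(α):Q] = 3.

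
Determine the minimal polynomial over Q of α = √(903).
m_α(x) = x^2 - 903

α satisfies α^2 - 903 = 0, so x^2 - 903 annihilates α. Since d = 903 is squarefree and ≠ 1, it is not a perfect square in Q, so x^2 - 903 has no rational root and is therefore irreducible over Q (a degree-2 polynomial over a field is irreducible iff it has no root). Hence m_α(x) = x^2 - 903.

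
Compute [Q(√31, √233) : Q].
[Q(√31, √233) : Q] = 4

[Q(√31):Q] = 2 (min poly x^2 - 31, irreducible since 31 is squarefree > 1). For the top step, suppose √233 ∈ Q(√31), say √233 = c + d√31 with c, d ∈ Q. Squaring: 233 = c^2 + 31d^2 + 2cd√31. Since √31 ∉ Q this forces 2cd = 0. If d = 0 then √233 = c ∈ Q, contradicting 233 squarefree > 1. If c = 0 then 233 = 31d^2, so 31·233 = (31d)^2 is a perfect square in Q — but 31·233 = 7223 is not a perfect square (since 31 and 233 are distinct squarefree integers). Contradiction. Hence √233 ∉ Q(√31), so x^2 - 233 stays irreducible over Q(√31) and [Q(√31, √233) : Q(√31)] = 2. By the tower law, [Q(√31, √233) : Q] = 2 · 2 = 4.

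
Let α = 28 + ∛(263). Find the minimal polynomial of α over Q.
m_α(x) = x^3 - 84x^2 + 2352x - 22215

Set β = α - 28 = ∛(263), so β^3 = 263. Then (α - 28)^3 - 263 = 0, i.e. α is a root of g(x) = (x - 28)^3 - 263 = x^3 - 84x^2 + 2352x - 22215. Since g(x) = h(x - 28) where h(x) = x^3 - 263, and h is irreducible over Q (because 263 is not a perfect cube, so h has no rational root, and a monic cubic with no rational root is irreducible), g is also irreducible (irreducibility is preserved under the substitution x → x - 28). Hence m_α(x) = x^3 - 84x^2 + 2352x - 22215.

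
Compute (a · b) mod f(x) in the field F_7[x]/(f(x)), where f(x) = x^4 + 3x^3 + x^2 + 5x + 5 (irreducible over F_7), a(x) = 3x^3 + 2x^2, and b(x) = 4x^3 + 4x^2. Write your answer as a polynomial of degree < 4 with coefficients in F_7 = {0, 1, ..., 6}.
a · b ≡ 6x^3 + 4x^2 + 4 (mod f(x))

Multiply in F_7[x]: a(x)·b(x) = (3x^3 + 2x^2)·(4x^3 + 4x^2) = 5x^6 + 6x^5 + x^4. This has degree ≥ 4, so divide by f(x) over F_7: 5x^6 + 6x^5 + x^4 = (5x^2 + 5x + 2)·(x^4 + 3x^3 + x^2 + 5x + 5) + (6x^3 + 4x^2 + 4). Hence a·b ≡ 6x^3 + 4x^2 + 4 (mod f). (F_7[x]/(f) is a field with 7^4 = 2401 elements since f is irreducible of degree 4.)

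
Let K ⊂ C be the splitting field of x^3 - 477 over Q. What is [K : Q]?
[K : Q] = 6

The roots of x^3 - 477 are ∛477, ω∛477, ω^2∛477 where ω = e^(2πi/3) is a primitive cube root of unity, so K = Q(∛477, ω). Now [Q(∛477):Q] = 3 (since 477 is not a perfect cube, x^3 - 477 is irreducible) and [Q(ω):Q] = 2. Both 2 and 3 divide [K:Q], and [K:Q] ≤ 3·2 = 6, so [K:Q] = 6. (Equivalently: Q(∛477) ⊂ R but ω ∉ R, so [K : Q(∛477)] = 2.)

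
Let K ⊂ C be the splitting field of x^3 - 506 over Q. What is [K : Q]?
[K : Q] = 6

The roots of x^3 - 506 are ∛506, ω∛506, ω^2∛506 where ω = e^(2πi/3) is a primitive cube root of unity, so K = Q(∛506, ω). Now [Q(∛506):Q] = 3 (since 506 is not a perfect cube, x^3 - 506 is irreducible) and [Q(ω):Q] = 2. Both 2 and 3 divide [K:Q], and [K:Q] ≤ 3·2 = 6, so [K:Q] = 6. (Equivalently: Q(∛506) ⊂ R but ω ∉ R, so [K : Q(∛506)] = 2.)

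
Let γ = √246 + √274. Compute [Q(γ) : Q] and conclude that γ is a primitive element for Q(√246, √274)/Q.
[Q(γ) : Q] = 4 (equivalently, Q(γ) = Q(√246, √274))

Obviously Q(γ) ⊆ Q(√246, √274), and [Q(√246, √274):Q] = 4 (since 246, 274 are distinct squarefree integers > 1 with 67404 not a perfect square). To show equality we compute the minimal polynomial of γ. From γ = √246 + √274: γ^2 = 246 + 2√(67404) + 274 = 520 + 2√(67404), so γ^2 - 520 = 2√(67404); squaring, (γ^2 - 520)^2 = 4·67404, i.e. γ^4 - 1040γ^2 + 270400 - 269616 = 0, i.e. γ^4 - 1040γ^2 + 784 = 0. So γ is a root of x^4 - 1040x^2 + 784. This polynomial is irreducible over Q: it has no rational root (each ±√246 ± √274 is irrational), and any factorization into two quadratics over Q would force √(67404) ∈ Q (pairing opposite roots) or √246, √274 ∈ Q (other pairings), all impossible. Hence [Q(γ):Q] = 4 = [Q(√246, √274):Q], so Q(γ) = Q(√246, √274).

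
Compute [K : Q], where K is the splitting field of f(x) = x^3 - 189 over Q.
[K : Q] = 6

The roots of x^3 - 189 are ∛189, ω∛189, ω^2∛189 where ω = e^(2πi/3) is a primitive cube root of unity, so K = Q(∛189, ω). Now [Q(∛189):Q] = 3 (since 189 is not a perfect cube, x^3 - 189 is irreducible) and [Q(ω):Q] = 2. Both 2 and 3 divide [K:Q], and [K:Q] ≤ 3·2 = 6, so [K:Q] = 6. (Equivalently: Q(∛189) ⊂ R but ω ∉ R, so [K : Q(∛189)] = 2.)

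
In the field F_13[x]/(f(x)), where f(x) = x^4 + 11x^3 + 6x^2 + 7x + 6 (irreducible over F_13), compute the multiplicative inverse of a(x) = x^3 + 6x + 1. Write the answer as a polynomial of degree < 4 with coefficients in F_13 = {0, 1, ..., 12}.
a(x)^(-1) ≡ x^3 + 12x^2 + 5x + 4 (mod f(x))

Since f is irreducible over F_13, F_13[x]/(f) is a field and a(x) ≠ 0 has an inverse. Apply the extended Euclidean algorithm to f(x) and a(x) in F_13[x]: f(x) = (x + 11)·a(x) + (5x + 8);  a(x) = (8x^2 + 8x + 4)·(5x + 8) + (8). The last nonzero remainder is the constant 8 = gcd(f, a) in F_13. Back-substituting through the division chain expresses 8 = s(x)·a(x) + t(x)·f(x) with s(x) ≡ 8x^3 + 5x^2 + x + 6 (mod f), so (8x^3 + 5x^2 + x + 6)·a(x) ≡ 8 (mod f). Multiplying by 8^(-1) ≡ 5 in F_13 gives a(x)^(-1) ≡ 5·(8x^3 + 5x^2 + x + 6) ≡ x^3 + 12x^2 + 5x + 4 (mod f). Check: (x^3 + 6x + 1)·(x^3 + 12x^2 + 5x + 4) = x^6 + 12x^5 + 11x^4 + 12x^3 + 3x^2 + 3x + 4 ≡ 1 (mod x^4 + 11x^3 + 6x^2 + 7x + 6).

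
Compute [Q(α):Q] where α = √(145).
[Q(α):Q] = 2

[Q(α):Q] equals the degree of the minimal polynomial of α. Here α^2 = 145 and x^2 - 145 is irreducible (d = 145 is squarefree, ≠ 1, hence not a square), so deg(m_α) = 2. Thus [Q(α):Q] = 2.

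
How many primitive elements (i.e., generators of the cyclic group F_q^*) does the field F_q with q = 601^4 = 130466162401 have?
There are φ(130466162400) = 28983951360 primitive elements

F_q^* is cyclic of order q - 1 = 130466162400. A cyclic group of order m has exactly φ(m) generators. Here m = 130466162400 = 2^5 · 3 · 5^2 · 7 · 43 · 313 · 577, so the number of primitive elements is φ(130466162400) = 28983951360.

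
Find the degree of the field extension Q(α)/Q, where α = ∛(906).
[Q(α):Q] = 3

The minimal polynomial of α is x^3 - 906, irreducible over Q since 906 is not a perfect cube (so x^3 - 906 has no rational root). Hence [Q(α):Q] = deg(m_α) = 3.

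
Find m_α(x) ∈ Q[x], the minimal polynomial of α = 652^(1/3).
m_α(x) = x^3 - 652

α satisfies α^3 = 652, so x^3 - 652 annihilates α. By the rational root test, a rational root p/q (in lowest terms) of x^3 - 652 would satisfy p^3 = 652 q^3, forcing q = 1 and p^3 = 652; but 652 is not a perfect cube, contradiction. A monic cubic over Q with no rational root is irreducible (any nontrivial factorization would include a linear factor). Hence x^3 - 652 is the minimal polynomial of α, and in particular [Q(α):Q] = 3.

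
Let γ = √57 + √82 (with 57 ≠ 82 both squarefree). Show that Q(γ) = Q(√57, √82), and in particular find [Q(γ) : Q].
[Q(γ) : Q] = 4 (equivalently, Q(γ) = Q(√57, √82))

Obviously Q(γ) ⊆ Q(√57, √82), and [Q(√57, √82):Q] = 4 (since 57, 82 are distinct squarefree integers > 1 with 4674 not a perfect square). To show equality we compute the minimal polynomial of γ. From γ = √57 + √82: γ^2 = 57 + 2√(4674) + 82 = 139 + 2√(4674), so γ^2 - 139 = 2√(4674); squaring, (γ^2 - 139)^2 = 4·4674, i.e. γ^4 - 278γ^2 + 19321 - 18696 = 0, i.e. γ^4 - 278γ^2 + 625 = 0. So γ is a root of x^4 - 278x^2 + 625. This polynomial is irreducible over Q: it has no rational root (each ±√57 ± √82 is irrational), and any factorization into two quadratics over Q would force √(4674) ∈ Q (pairing opposite roots) or √57, √82 ∈ Q (other pairings), all impossible. Hence [Q(γ):Q] = 4 = [Q(√57, √82):Q], so Q(γ) = Q(√57, √82).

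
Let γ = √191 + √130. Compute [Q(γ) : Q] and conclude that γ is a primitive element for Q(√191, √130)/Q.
[Q(γ) : Q] = 4 (equivalently, Q(γ) = Q(√191, √130))

Obviously Q(γ) ⊆ Q(√191, √130), and [Q(√191, √130):Q] = 4 (since 191, 130 are distinct squarefree integers > 1 with 24830 not a perfect square). To show equality we compute the minimal polynomial of γ. From γ = √191 + √130: γ^2 = 191 + 2√(24830) + 130 = 321 + 2√(24830), so γ^2 - 321 = 2√(24830); squaring, (γ^2 - 321)^2 = 4·24830, i.e. γ^4 - 642γ^2 + 103041 - 99320 = 0, i.e. γ^4 - 642γ^2 + 3721 = 0. So γ is a root of x^4 - 642x^2 + 3721. This polynomial is irreducible over Q: it has no rational root (each ±√191 ± √130 is irrational), and any factorization into two quadratics over Q would force √(24830) ∈ Q (pairing opposite roots) or √191, √130 ∈ Q (other pairings), all impossible. Hence [Q(γ):Q] = 4 = [Q(√191, √130):Q], so Q(γ) = Q(√191, √130).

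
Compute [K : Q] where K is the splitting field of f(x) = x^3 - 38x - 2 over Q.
[K : Q] = 6

By the rational root test, any rational root of the monic integer polynomial f(x) = x^3 - 38x - 2 must be an integer dividing the constant term -2, i.e. one of ±{1, 2}. Evaluating: f(1) = -39, f(-1) = 35, f(2) = -70, f(-2) = 66; none is 0, so f has no rational root and is therefore irreducible over Q (a cubic with no linear factor over a field is irreducible). For an irreducible cubic, the Galois group is A_3 or S_3 according as the discriminant disc(f) = -4a^3 - 27b^2 = -4·(-38)^3 - 27·(-2)^2 = 219380 is or is not a square in Q. Here disc(f) = 219380 is not a perfect square in Q, so the Galois group of f over Q is not contained in A_3 and must be all of S_3. The splitting field has degree |S_3| = 6 over Q, so [K : Q] = 6.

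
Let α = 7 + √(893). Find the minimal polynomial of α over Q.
m_α(x) = x^2 - 14x - 844

From α - 7 = √(893), squaring gives (α - 7)^2 = 893, i.e. α^2 - 14α + 49 = 893, so α^2 - 14α - 844 = 0. The discriminant of x^2 - 14x - 844 is (-14)^2 - 4·(-844) = 196 + 3376 = 3572, and 4·(893) is not a perfect square in Q since 893 is squarefree and ≠ 1. Hence x^2 - 14x - 844 is irreducible over Q and is the minimal polynomial of α.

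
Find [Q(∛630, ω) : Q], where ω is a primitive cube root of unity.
[Q(∛630, ω) : Q] = 6

[Q(∛630):Q] = 3 (min poly x^3 - 630, irreducible since 630 is not a perfect cube). [Q(ω):Q] = 2 (min poly x^2 + x + 1). Since Q(∛630) ⊂ R and ω ∉ R, we have ω ∉ Q(∛630), so x^2 + x + 1 remains irreducible over Q(∛630) and [Q(∛630, ω) : Q(∛630)] = 2. By the tower law, [Q(∛630, ω) : Q] = 3 · 2 = 6. (In fact Q(∛630, ω) is the splitting field of x^3 - 630 over Q.)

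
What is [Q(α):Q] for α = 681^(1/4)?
[Q(α):Q] = 4

α is a root of x^4 - 681. By Eisenstein's criterion at the prime p = 3 (which divides the constant term 681 but p^2 = 9 does not, since 681 is squarefree), x^4 - 681 is irreducible over Q. Hence [Q(α):Q] = 4.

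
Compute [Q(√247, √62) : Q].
[Q(√247, √62) : Q] = 4

[Q(√247):Q] = 2 (min poly x^2 - 247, irreducible since 247 is squarefree > 1). For the top step, suppose √62 ∈ Q(√247), say √62 = c + d√247 with c, d ∈ Q. Squaring: 62 = c^2 + 247d^2 + 2cd√247. Since √247 ∉ Q this forces 2cd = 0. If d = 0 then √62 = c ∈ Q, contradicting 62 squarefree > 1. If c = 0 then 62 = 247d^2, so 247·62 = (247d)^2 is a perfect square in Q — but 247·62 = 15314 is not a perfect square (since 247 and 62 are distinct squarefree integers). Contradiction. Hence √62 ∉ Q(√247), so x^2 - 62 stays irreducible over Q(√247) and [Q(√247, √62) : Q(√247)] = 2. By the tower law, [Q(√247, √62) : Q] = 2 · 2 = 4.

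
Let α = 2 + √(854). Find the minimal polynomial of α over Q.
m_α(x) = x^2 - 4x - 850

From α - 2 = √(854), squaring gives (α - 2)^2 = 854, i.e. α^2 - 4α + 4 = 854, so α^2 - 4α - 850 = 0. The discriminant of x^2 - 4x - 850 is (-4)^2 - 4·(-850) = 16 + 3400 = 3416, and 4·(854) is not a perfect square in Q since 854 is squarefree and ≠ 1. Hence x^2 - 4x - 850 is irreducible over Q and is the minimal polynomial of α.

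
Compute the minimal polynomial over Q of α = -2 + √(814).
m_α(x) = x^2 + 4x - 810

From α + 2 = √(814), squaring gives (α + 2)^2 = 814, i.e. α^2 + 4α + 4 = 814, so α^2 + 4α - 810 = 0. The discriminant of x^2 + 4x - 810 is (4)^2 - 4·(-810) = 16 + 3240 = 3256, and 4·(814) is not a perfect square in Q since 814 is squarefree and ≠ 1. Hence x^2 + 4x - 810 is irreducible over Q and is the minimal polynomial of α.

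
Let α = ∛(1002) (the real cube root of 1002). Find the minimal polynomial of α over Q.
m_α(x) = x^3 - 1002

α satisfies α^3 = 1002, so x^3 - 1002 annihilates α. By the rational root test, a rational root p/q (in lowest terms) of x^3 - 1002 would satisfy p^3 = 1002 q^3, forcing q = 1 and p^3 = 1002; but 1002 is not a perfect cube, contradiction. A monic cubic over Q with no rational root is irreducible (any nontrivial factorization would include a linear factor). Hence x^3 - 1002 is the minimal polynomial of α, and in particular [Q(α):Q] = 3.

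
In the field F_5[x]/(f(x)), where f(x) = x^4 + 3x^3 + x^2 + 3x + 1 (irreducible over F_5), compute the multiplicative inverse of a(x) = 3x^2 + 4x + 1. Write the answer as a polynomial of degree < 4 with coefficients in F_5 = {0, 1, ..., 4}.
a(x)^(-1) ≡ x^3 + 4x + 1 (mod f(x))

Since f is irreducible over F_5, F_5[x]/(f) is a field and a(x) ≠ 0 has an inverse. Apply the extended Euclidean algorithm to f(x) and a(x) in F_5[x]: f(x) = (2x^2 + 3)·a(x) + (x + 3);  a(x) = (3x)·(x + 3) + (1). The last nonzero remainder is the constant 1 = gcd(f, a) in F_5. Back-substituting through the division chain expresses 1 = s(x)·a(x) + t(x)·f(x) with s(x) ≡ x^3 + 4x + 1 (mod f), so a(x)^(-1) ≡ s(x) = x^3 + 4x + 1 (mod f). Check: (3x^2 + 4x + 1)·(x^3 + 4x + 1) = 3x^5 + 4x^4 + 3x^3 + 4x^2 + 3x + 1 ≡ 1 (mod x^4 + 3x^3 + x^2 + 3x + 1).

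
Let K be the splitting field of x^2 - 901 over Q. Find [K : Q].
[K : Q] = 2

f(x) = x^2 - 901 factors as (x - √901)(x + √901). The splitting field is K = Q(√901). Since 901 is squarefree and > 1, it is not a perfect square, so x^2 - 901 is irreducible over Q and [Q(√901) : Q] = 2. Hence [K : Q] = 2.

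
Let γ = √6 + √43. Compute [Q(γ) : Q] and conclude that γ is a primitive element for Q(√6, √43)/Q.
[Q(γ) : Q] = 4 (equivalently, Q(γ) = Q(√6, √43))

Obviously Q(γ) ⊆ Q(√6, √43), and [Q(√6, √43):Q] = 4 (since 6, 43 are distinct squarefree integers > 1 with 258 not a perfect square). To show equality we compute the minimal polynomial of γ. From γ = √6 + √43: γ^2 = 6 + 2√(258) + 43 = 49 + 2√(258), so γ^2 - 49 = 2√(258); squaring, (γ^2 - 49)^2 = 4·258, i.e. γ^4 - 98γ^2 + 2401 - 1032 = 0, i.e. γ^4 - 98γ^2 + 1369 = 0. So γ is a root of x^4 - 98x^2 + 1369. This polynomial is irreducible over Q: it has no rational root (each ±√6 ± √43 is irrational), and any factorization into two quadratics over Q would force √(258) ∈ Q (pairing opposite roots) or √6, √43 ∈ Q (other pairings), all impossible. Hence [Q(γ):Q] = 4 = [Q(√6, √43):Q], so Q(γ) = Q(√6, √43).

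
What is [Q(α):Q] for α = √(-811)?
[Q(α):Q] = 2

[Q(α):Q] equals the degree of the minimal polynomial of α. Here α^2 = -811 and x^2 + 811 is irreducible (d = -811 is squarefree, ≠ 1, hence not a square), so deg(m_α) = 2. Thus [Q(α):Q] = 2.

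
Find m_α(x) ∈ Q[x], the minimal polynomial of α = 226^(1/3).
m_α(x) = x^3 - 226

α satisfies α^3 = 226, so x^3 - 226 annihilates α. By the rational root test, a rational root p/q (in lowest terms) of x^3 - 226 would satisfy p^3 = 226 q^3, forcing q = 1 and p^3 = 226; but 226 is not a perfect cube, contradiction. A monic cubic over Q with no rational root is irreducible (any nontrivial factorization would include a linear factor). Hence x^3 - 226 is the minimal polynomial of α, and in particular [Q(α):Q] = 3.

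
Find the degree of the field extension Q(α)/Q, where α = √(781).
[Q(α):Q] = 2

[Q(α):Q] equals the degree of the minimal polynomial of α. Here α^2 = 781 and x^2 - 781 is irreducible (d = 781 is squarefree, ≠ 1, hence not a square), so deg(m_α) = 2. Thus [Q(α):Q] = 2.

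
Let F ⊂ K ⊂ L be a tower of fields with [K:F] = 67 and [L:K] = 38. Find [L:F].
[L:F] = 2546

The tower law says that for any tower of field extensions F ⊂ K ⊂ L with finite degrees, [L:F] = [L:K] · [K:F]. Here this gives [L:F] = 38 · 67 = 2546.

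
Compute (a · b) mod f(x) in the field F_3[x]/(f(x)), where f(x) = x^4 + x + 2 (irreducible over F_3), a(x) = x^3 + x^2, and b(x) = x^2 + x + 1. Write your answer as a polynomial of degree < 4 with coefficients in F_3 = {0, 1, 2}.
a · b ≡ 2x^3 + 2x + 2 (mod f(x))

Multiply in F_3[x]: a(x)·b(x) = (x^3 + x^2)·(x^2 + x + 1) = x^5 + 2x^4 + 2x^3 + x^2. This has degree ≥ 4, so divide by f(x) over F_3: x^5 + 2x^4 + 2x^3 + x^2 = (x + 2)·(x^4 + x + 2) + (2x^3 + 2x + 2). Hence a·b ≡ 2x^3 + 2x + 2 (mod f). (F_3[x]/(f) is a field with 3^4 = 81 elements since f is irreducible of degree 4.)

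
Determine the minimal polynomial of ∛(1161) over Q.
m_α(x) = x^3 - 1161

α satisfies α^3 = 1161, so x^3 - 1161 annihilates α. By the rational root test, a rational root p/q (in lowest terms) of x^3 - 1161 would satisfy p^3 = 1161 q^3, forcing q = 1 and p^3 = 1161; but 1161 is not a perfect cube, contradiction. A monic cubic over Q with no rational root is irreducible (any nontrivial factorization would include a linear factor). Hence x^3 - 1161 is the minimal polynomial of α, and in particular [Q(α):Q] = 3.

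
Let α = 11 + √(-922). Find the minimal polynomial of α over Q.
m_α(x) = x^2 - 22x + 1043

From α - 11 = √(-922), squaring gives (α - 11)^2 = -922, i.e. α^2 - 22α + 121 = -922, so α^2 - 22α + 1043 = 0. The discriminant of x^2 - 22x + 1043 is (-22)^2 - 4·(1043) = 484 - 4172 = -3688, and 4·(-922) is not a perfect square in Q since -922 is squarefree and ≠ 1. Hence x^2 - 22x + 1043 is irreducible over Q and is the minimal polynomial of α.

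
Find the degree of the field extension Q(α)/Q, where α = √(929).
[Q(α):Q] = 2

[Q(α):Q] equals the degree of the minimal polynomial of α. Here α^2 = 929 and x^2 - 929 is irreducible (d = 929 is squarefree, ≠ 1, hence not a square), so deg(m_α) = 2. Thus [Q(α):Q] = 2.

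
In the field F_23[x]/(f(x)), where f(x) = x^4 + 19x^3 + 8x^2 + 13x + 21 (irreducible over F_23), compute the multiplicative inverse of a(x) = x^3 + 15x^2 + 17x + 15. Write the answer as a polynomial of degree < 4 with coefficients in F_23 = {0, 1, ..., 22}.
a(x)^(-1) ≡ 10x^3 + 7x^2 + 14x + 22 (mod f(x))

Since f is irreducible over F_23, F_23[x]/(f) is a field and a(x) ≠ 0 has an inverse. Apply the extended Euclidean algorithm to f(x) and a(x) in F_23[x]: f(x) = (x + 4)·a(x) + (22x + 7);  a(x) = (22x^2 + x + 13)·(22x + 7) + (16). The last nonzero remainder is the constant 16 = gcd(f, a) in F_23. Back-substituting through the division chain expresses 16 = s(x)·a(x) + t(x)·f(x) with s(x) ≡ 22x^3 + 20x^2 + 17x + 7 (mod f), so (22x^3 + 20x^2 + 17x + 7)·a(x) ≡ 16 (mod f). Multiplying by 16^(-1) ≡ 13 in F_23 gives a(x)^(-1) ≡ 13·(22x^3 + 20x^2 + 17x + 7) ≡ 10x^3 + 7x^2 + 14x + 22 (mod f). Check: (x^3 + 15x^2 + 17x + 15)·(10x^3 + 7x^2 + 14x + 22) = 10x^6 + 19x^5 + 13x^4 + 18x^3 + 6x^2 + 9x + 8 ≡ 1 (mod x^4 + 19x^3 + 8x^2 + 13x + 21).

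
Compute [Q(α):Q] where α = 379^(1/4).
[Q(α):Q] = 4

α is a root of x^4 - 379. By Eisenstein's criterion at the prime p = 379 (which divides the constant term 379 but p^2 = 143641 does not, since 379 is squarefree), x^4 - 379 is irreducible over Q. Hence [Q(α):Q] = 4.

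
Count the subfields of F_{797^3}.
F_{797^3} has 2 subfields

The subfields of F_{p^n} are exactly the fields F_{p^d} for d | n (each is the fixed field of the unique index-d subgroup of Gal(F_{p^n}/F_p) ≅ Z/nZ). The divisors of n = 3 are {1, 3}, giving 2 subfields: F_{797^1}, F_{797^3}.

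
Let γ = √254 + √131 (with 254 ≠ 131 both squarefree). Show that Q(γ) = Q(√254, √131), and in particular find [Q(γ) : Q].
[Q(γ) : Q] = 4 (equivalently, Q(γ) = Q(√254, √131))

Obviously Q(γ) ⊆ Q(√254, √131), and [Q(√254, √131):Q] = 4 (since 254, 131 are distinct squarefree integers > 1 with 33274 not a perfect square). To show equality we compute the minimal polynomial of γ. From γ = √254 + √131: γ^2 = 254 + 2√(33274) + 131 = 385 + 2√(33274), so γ^2 - 385 = 2√(33274); squaring, (γ^2 - 385)^2 = 4·33274, i.e. γ^4 - 770γ^2 + 148225 - 133096 = 0, i.e. γ^4 - 770γ^2 + 15129 = 0. So γ is a root of x^4 - 770x^2 + 15129. This polynomial is irreducible over Q: it has no rational root (each ±√254 ± √131 is irrational), and any factorization into two quadratics over Q would force √(33274) ∈ Q (pairing opposite roots) or √254, √131 ∈ Q (other pairings), all impossible. Hence [Q(γ):Q] = 4 = [Q(√254, √131):Q], so Q(γ) = Q(√254, √131).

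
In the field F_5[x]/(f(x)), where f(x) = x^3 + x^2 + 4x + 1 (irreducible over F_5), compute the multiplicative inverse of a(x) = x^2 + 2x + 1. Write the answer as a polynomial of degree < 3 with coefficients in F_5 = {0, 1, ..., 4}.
a(x)^(-1) ≡ 2x + 3 (mod f(x))

Since f is irreducible over F_5, F_5[x]/(f) is a field and a(x) ≠ 0 has an inverse. Apply the extended Euclidean algorithm to f(x) and a(x) in F_5[x]: f(x) = (x + 4)·a(x) + (2). The last nonzero remainder is the constant 2 = gcd(f, a) in F_5. Back-substituting through the division chain expresses 2 = s(x)·a(x) + t(x)·f(x) with s(x) ≡ 4x + 1 (mod f), so (4x + 1)·a(x) ≡ 2 (mod f). Multiplying by 2^(-1) ≡ 3 in F_5 gives a(x)^(-1) ≡ 3·(4x + 1) ≡ 2x + 3 (mod f). Check: (x^2 + 2x + 1)·(2x + 3) = 2x^3 + 2x^2 + 3x + 3 ≡ 1 (mod x^3 + x^2 + 4x + 1).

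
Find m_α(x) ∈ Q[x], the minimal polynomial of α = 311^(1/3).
m_α(x) = x^3 - 311

α satisfies α^3 = 311, so x^3 - 311 annihilates α. By the rational root test, a rational root p/q (in lowest terms) of x^3 - 311 would satisfy p^3 = 311 q^3, forcing q = 1 and p^3 = 311; but 311 is not a perfect cube, contradiction. A monic cubic over Q with no rational root is irreducible (any nontrivial factorization would include a linear factor). Hence x^3 - 311 is the minimal polynomial of α, and in particular [Q(α):Q] = 3.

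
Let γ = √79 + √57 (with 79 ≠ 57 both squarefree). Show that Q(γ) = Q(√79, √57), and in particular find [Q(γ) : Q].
[Q(γ) : Q] = 4 (equivalently, Q(γ) = Q(√79, √57))

Obviously Q(γ) ⊆ Q(√79, √57), and [Q(√79, √57):Q] = 4 (since 79, 57 are distinct squarefree integers > 1 with 4503 not a perfect square). To show equality we compute the minimal polynomial of γ. From γ = √79 + √57: γ^2 = 79 + 2√(4503) + 57 = 136 + 2√(4503), so γ^2 - 136 = 2√(4503); squaring, (γ^2 - 136)^2 = 4·4503, i.e. γ^4 - 272γ^2 + 18496 - 18012 = 0, i.e. γ^4 - 272γ^2 + 484 = 0. So γ is a root of x^4 - 272x^2 + 484. This polynomial is irreducible over Q: it has no rational root (each ±√79 ± √57 is irrational), and any factorization into two quadratics over Q would force √(4503) ∈ Q (pairing opposite roots) or √79, √57 ∈ Q (other pairings), all impossible. Hence [Q(γ):Q] = 4 = [Q(√79, √57):Q], so Q(γ) = Q(√79, √57).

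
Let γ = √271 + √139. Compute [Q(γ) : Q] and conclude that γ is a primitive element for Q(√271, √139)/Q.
[Q(γ) : Q] = 4 (equivalently, Q(γ) = Q(√271, √139))

Obviously Q(γ) ⊆ Q(√271, √139), and [Q(√271, √139):Q] = 4 (since 271, 139 are distinct squarefree integers > 1 with 37669 not a perfect square). To show equality we compute the minimal polynomial of γ. From γ = √271 + √139: γ^2 = 271 + 2√(37669) + 139 = 410 + 2√(37669), so γ^2 - 410 = 2√(37669); squaring, (γ^2 - 410)^2 = 4·37669, i.e. γ^4 - 820γ^2 + 168100 - 150676 = 0, i.e. γ^4 - 820γ^2 + 17424 = 0. So γ is a root of x^4 - 820x^2 + 17424. This polynomial is irreducible over Q: it has no rational root (each ±√271 ± √139 is irrational), and any factorization into two quadratics over Q would force √(37669) ∈ Q (pairing opposite roots) or √271, √139 ∈ Q (other pairings), all impossible. Hence [Q(γ):Q] = 4 = [Q(√271, √139):Q], so Q(γ) = Q(√271, √139).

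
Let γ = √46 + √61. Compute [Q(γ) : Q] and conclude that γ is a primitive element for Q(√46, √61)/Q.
[Q(γ) : Q] = 4 (equivalently, Q(γ) = Q(√46, √61))

Obviously Q(γ) ⊆ Q(√46, √61), and [Q(√46, √61):Q] = 4 (since 46, 61 are distinct squarefree integers > 1 with 2806 not a perfect square). To show equality we compute the minimal polynomial of γ. From γ = √46 + √61: γ^2 = 46 + 2√(2806) + 61 = 107 + 2√(2806), so γ^2 - 107 = 2√(2806); squaring, (γ^2 - 107)^2 = 4·2806, i.e. γ^4 - 214γ^2 + 11449 - 11224 = 0, i.e. γ^4 - 214γ^2 + 225 = 0. So γ is a root of x^4 - 214x^2 + 225. This polynomial is irreducible over Q: it has no rational root (each ±√46 ± √61 is irrational), and any factorization into two quadratics over Q would force √(2806) ∈ Q (pairing opposite roots) or √46, √61 ∈ Q (other pairings), all impossible. Hence [Q(γ):Q] = 4 = [Q(√46, √61):Q], so Q(γ) = Q(√46, √61).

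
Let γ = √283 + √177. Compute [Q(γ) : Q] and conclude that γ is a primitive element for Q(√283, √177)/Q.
[Q(γ) : Q] = 4 (equivalently, Q(γ) = Q(√283, √177))

Obviously Q(γ) ⊆ Q(√283, √177), and [Q(√283, √177):Q] = 4 (since 283, 177 are distinct squarefree integers > 1 with 50091 not a perfect square). To show equality we compute the minimal polynomial of γ. From γ = √283 + √177: γ^2 = 283 + 2√(50091) + 177 = 460 + 2√(50091), so γ^2 - 460 = 2√(50091); squaring, (γ^2 - 460)^2 = 4·50091, i.e. γ^4 - 920γ^2 + 211600 - 200364 = 0, i.e. γ^4 - 920γ^2 + 11236 = 0. So γ is a root of x^4 - 920x^2 + 11236. This polynomial is irreducible over Q: it has no rational root (each ±√283 ± √177 is irrational), and any factorization into two quadratics over Q would force √(50091) ∈ Q (pairing opposite roots) or √283, √177 ∈ Q (other pairings), all impossible. Hence [Q(γ):Q] = 4 = [Q(√283, √177):Q], so Q(γ) = Q(√283, √177).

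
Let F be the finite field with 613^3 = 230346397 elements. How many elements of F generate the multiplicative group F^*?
There are φ(230346396) = 61938432 primitive elements

F_q^* is cyclic of order q - 1 = 230346396. A cyclic group of order m has exactly φ(m) generators. Here m = 230346396 = 2^2 · 3^3 · 7 · 17 · 17923, so the number of primitive elements is φ(230346396) = 61938432.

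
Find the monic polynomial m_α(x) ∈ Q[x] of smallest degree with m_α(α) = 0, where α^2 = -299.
m_α(x) = x^2 + 299

α satisfies α^2 + 299 = 0, so x^2 + 299 annihilates α. Since d = -299 is squarefree and ≠ 1, it is not a perfect square in Q, so x^2 + 299 has no rational root and is therefore irreducible over Q (a degree-2 polynomial over a field is irreducible iff it has no root). Hence m_α(x) = x^2 + 299.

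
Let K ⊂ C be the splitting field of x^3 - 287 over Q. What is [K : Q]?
[K : Q] = 6

The roots of x^3 - 287 are ∛287, ω∛287, ω^2∛287 where ω = e^(2πi/3) is a primitive cube root of unity, so K = Q(∛287, ω). Now [Q(∛287):Q] = 3 (since 287 is not a perfect cube, x^3 - 287 is irreducible) and [Q(ω):Q] = 2. Both 2 and 3 divide [K:Q], and [K:Q] ≤ 3·2 = 6, so [K:Q] = 6. (Equivalently: Q(∛287) ⊂ R but ω ∉ R, so [K : Q(∛287)] = 2.)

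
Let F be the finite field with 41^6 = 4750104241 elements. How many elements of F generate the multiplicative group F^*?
There are φ(4750104240) = 1083124224 primitive elements

F_q^* is cyclic of order q - 1 = 4750104240. A cyclic group of order m has exactly φ(m) generators. Here m = 4750104240 = 2^4 · 3^2 · 5 · 7 · 547 · 1723, so the number of primitive elements is φ(4750104240) = 1083124224.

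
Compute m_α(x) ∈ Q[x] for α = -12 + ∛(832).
m_α(x) = x^3 + 36x^2 + 432x + 896

Set β = α + 12 = ∛(832), so β^3 = 832. Then (α + 12)^3 - 832 = 0, i.e. α is a root of g(x) = (x + 12)^3 - 832 = x^3 + 36x^2 + 432x + 896. Since g(x) = h(x + 12) where h(x) = x^3 - 832, and h is irreducible over Q (because 832 is not a perfect cube, so h has no rational root, and a monic cubic with no rational root is irreducible), g is also irreducible (irreducibility is preserved under the substitution x → x + 12). Hence m_α(x) = x^3 + 36x^2 + 432x + 896.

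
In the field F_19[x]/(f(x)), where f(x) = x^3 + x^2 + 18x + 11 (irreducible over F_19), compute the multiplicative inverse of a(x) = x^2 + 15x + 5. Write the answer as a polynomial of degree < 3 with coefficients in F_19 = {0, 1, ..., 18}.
a(x)^(-1) ≡ 17x^2 + 15x + 2 (mod f(x))

Since f is irreducible over F_19, F_19[x]/(f) is a field and a(x) ≠ 0 has an inverse. Apply the extended Euclidean algorithm to f(x) and a(x) in F_19[x]: f(x) = (x + 5)·a(x) + (14x + 5);  a(x) = (15x + 12)·(14x + 5) + (2). The last nonzero remainder is the constant 2 = gcd(f, a) in F_19. Back-substituting through the division chain expresses 2 = s(x)·a(x) + t(x)·f(x) with s(x) ≡ 15x^2 + 11x + 4 (mod f), so (15x^2 + 11x + 4)·a(x) ≡ 2 (mod f). Multiplying by 2^(-1) ≡ 10 in F_19 gives a(x)^(-1) ≡ 10·(15x^2 + 11x + 4) ≡ 17x^2 + 15x + 2 (mod f). Check: (x^2 + 15x + 5)·(17x^2 + 15x + 2) = 17x^4 + 4x^3 + 8x^2 + 10x + 10 ≡ 1 (mod x^3 + x^2 + 18x + 11).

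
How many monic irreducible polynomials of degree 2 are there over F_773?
There are 298378 monic irreducible polynomials of degree 2 over F_773

Each element of F_{773^2} that lies in no proper subfield is a root of exactly one monic irreducible of degree 2 over F_773, and each such polynomial has 2 distinct roots in F_{773^2}. By Möbius inversion the count is N_773(2) = (1/2) Σ_{d|2} μ(2/d) · 773^d = (1/2)(μ(2)·773^1 + μ(1)·773^2) = 596756/2 = 298378.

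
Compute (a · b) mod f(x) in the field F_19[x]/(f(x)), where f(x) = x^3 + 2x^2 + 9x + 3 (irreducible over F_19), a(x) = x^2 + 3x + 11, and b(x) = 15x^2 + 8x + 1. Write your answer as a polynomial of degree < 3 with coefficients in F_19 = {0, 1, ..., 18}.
a · b ≡ 9x^2 + 10x + 18 (mod f(x))

Multiply in F_19[x]: a(x)·b(x) = (x^2 + 3x + 11)·(15x^2 + 8x + 1) = 15x^4 + 15x^3 + 15x + 11. This has degree ≥ 3, so divide by f(x) over F_19: 15x^4 + 15x^3 + 15x + 11 = (15x + 4)·(x^3 + 2x^2 + 9x + 3) + (9x^2 + 10x + 18). Hence a·b ≡ 9x^2 + 10x + 18 (mod f). (F_19[x]/(f) is a field with 19^3 = 6859 elements since f is irreducible of degree 3.)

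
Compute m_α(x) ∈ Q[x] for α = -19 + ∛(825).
m_α(x) = x^3 + 57x^2 + 1083x + 6034

Set β = α + 19 = ∛(825), so β^3 = 825. Then (α + 19)^3 - 825 = 0, i.e. α is a root of g(x) = (x + 19)^3 - 825 = x^3 + 57x^2 + 1083x + 6034. Since g(x) = h(x + 19) where h(x) = x^3 - 825, and h is irreducible over Q (because 825 is not a perfect cube, so h has no rational root, and a monic cubic with no rational root is irreducible), g is also irreducible (irreducibility is preserved under the substitution x → x + 19). Hence m_α(x) = x^3 + 57x^2 + 1083x + 6034.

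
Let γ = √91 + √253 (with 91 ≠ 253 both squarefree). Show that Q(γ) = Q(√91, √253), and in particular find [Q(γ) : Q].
[Q(γ) : Q] = 4 (equivalently, Q(γ) = Q(√91, √253))

Obviously Q(γ) ⊆ Q(√91, √253), and [Q(√91, √253):Q] = 4 (since 91, 253 are distinct squarefree integers > 1 with 23023 not a perfect square). To show equality we compute the minimal polynomial of γ. From γ = √91 + √253: γ^2 = 91 + 2√(23023) + 253 = 344 + 2√(23023), so γ^2 - 344 = 2√(23023); squaring, (γ^2 - 344)^2 = 4·23023, i.e. γ^4 - 688γ^2 + 118336 - 92092 = 0, i.e. γ^4 - 688γ^2 + 26244 = 0. So γ is a root of x^4 - 688x^2 + 26244. This polynomial is irreducible over Q: it has no rational root (each ±√91 ± √253 is irrational), and any factorization into two quadratics over Q would force √(23023) ∈ Q (pairing opposite roots) or √91, √253 ∈ Q (other pairings), all impossible. Hence [Q(γ):Q] = 4 = [Q(√91, √253):Q], so Q(γ) = Q(√91, √253).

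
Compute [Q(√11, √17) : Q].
[Q(√11, √17) : Q] = 4

[Q(√11):Q] = 2 (min poly x^2 - 11, irreducible since 11 is squarefree > 1). For the top step, suppose √17 ∈ Q(√11), say √17 = c + d√11 with c, d ∈ Q. Squaring: 17 = c^2 + 11d^2 + 2cd√11. Since √11 ∉ Q this forces 2cd = 0. If d = 0 then √17 = c ∈ Q, contradicting 17 squarefree > 1. If c = 0 then 17 = 11d^2, so 11·17 = (11d)^2 is a perfect square in Q — but 11·17 = 187 is not a perfect square (since 11 and 17 are distinct squarefree integers). Contradiction. Hence √17 ∉ Q(√11), so x^2 - 17 stays irreducible over Q(√11) and [Q(√11, √17) : Q(√11)] = 2. By the tower law, [Q(√11, √17) : Q] = 2 · 2 = 4.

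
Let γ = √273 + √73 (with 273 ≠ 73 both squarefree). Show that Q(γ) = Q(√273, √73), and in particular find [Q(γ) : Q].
[Q(γ) : Q] = 4 (equivalently, Q(γ) = Q(√273, √73))

Obviously Q(γ) ⊆ Q(√273, √73), and [Q(√273, √73):Q] = 4 (since 273, 73 are distinct squarefree integers > 1 with 19929 not a perfect square). To show equality we compute the minimal polynomial of γ. From γ = √273 + √73: γ^2 = 273 + 2√(19929) + 73 = 346 + 2√(19929), so γ^2 - 346 = 2√(19929); squaring, (γ^2 - 346)^2 = 4·19929, i.e. γ^4 - 692γ^2 + 119716 - 79716 = 0, i.e. γ^4 - 692γ^2 + 40000 = 0. So γ is a root of x^4 - 692x^2 + 40000. This polynomial is irreducible over Q: it has no rational root (each ±√273 ± √73 is irrational), and any factorization into two quadratics over Q would force √(19929) ∈ Q (pairing opposite roots) or √273, √73 ∈ Q (other pairings), all impossible. Hence [Q(γ):Q] = 4 = [Q(√273, √73):Q], so Q(γ) = Q(√273, √73).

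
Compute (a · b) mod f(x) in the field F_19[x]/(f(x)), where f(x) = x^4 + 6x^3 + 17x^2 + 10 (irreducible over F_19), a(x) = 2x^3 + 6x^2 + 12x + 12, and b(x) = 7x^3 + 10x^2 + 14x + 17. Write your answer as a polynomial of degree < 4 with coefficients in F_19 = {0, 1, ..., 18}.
a · b ≡ 15x^3 + 2x^2 + 3x (mod f(x))

Multiply in F_19[x]: a(x)·b(x) = (2x^3 + 6x^2 + 12x + 12)·(7x^3 + 10x^2 + 14x + 17) = 14x^6 + 5x^5 + x^4 + 18x^3 + 10x^2 + 11x + 14. This has degree ≥ 4, so divide by f(x) over F_19: 14x^6 + 5x^5 + x^4 + 18x^3 + 10x^2 + 11x + 14 = (14x^2 + 16x + 9)·(x^4 + 6x^3 + 17x^2 + 10) + (15x^3 + 2x^2 + 3x). Hence a·b ≡ 15x^3 + 2x^2 + 3x (mod f). (F_19[x]/(f) is a field with 19^4 = 130321 elements since f is irreducible of degree 4.)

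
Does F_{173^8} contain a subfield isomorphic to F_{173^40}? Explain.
No: F_{173^40} is not a subfield of F_{173^8}

F_{p^m} embeds in F_{p^n} iff m | n. Here 40 ∤ 8 (since 8 = 0·40 + 8 with remainder 8 ≠ 0), so F_{173^40} is not a subfield of F_{173^8}. Equivalently: if it were, the tower law would give 40 = [F_{173^40}:F_173] dividing [F_{173^8}:F_173] = 8, contradiction.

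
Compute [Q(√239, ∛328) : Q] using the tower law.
[Q(√239, ∛328) : Q] = 6

Let L = Q(√239, ∛328). Since Q(√239) ⊂ L and [Q(√239):Q] = 2, the tower law gives 2 | [L:Q]. Likewise Q(∛328) ⊂ L with [Q(∛328):Q] = 3 (because 328 is not a perfect cube), so 3 | [L:Q]. As gcd(2,3) = 1, [L:Q] is divisible by 6. Conversely L is generated over Q by √239 and ∛328, so [L:Q] ≤ 2·3 = 6. Therefore [Q(√239, ∛328) : Q] = 6.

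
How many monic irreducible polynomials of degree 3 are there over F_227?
There are 3898952 monic irreducible polynomials of degree 3 over F_227

Each element of F_{227^3} that lies in no proper subfield is a root of exactly one monic irreducible of degree 3 over F_227, and each such polynomial has 3 distinct roots in F_{227^3}. By Möbius inversion the count is N_227(3) = (1/3) Σ_{d|3} μ(3/d) · 227^d = (1/3)(μ(3)·227^1 + μ(1)·227^3) = 11696856/3 = 3898952.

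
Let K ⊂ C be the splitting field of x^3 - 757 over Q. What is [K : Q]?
[K : Q] = 6

The roots of x^3 - 757 are ∛757, ω∛757, ω^2∛757 where ω = e^(2πi/3) is a primitive cube root of unity, so K = Q(∛757, ω). Now [Q(∛757):Q] = 3 (since 757 is not a perfect cube, x^3 - 757 is irreducible) and [Q(ω):Q] = 2. Both 2 and 3 divide [K:Q], and [K:Q] ≤ 3·2 = 6, so [K:Q] = 6. (Equivalently: Q(∛757) ⊂ R but ω ∉ R, so [K : Q(∛757)] = 2.)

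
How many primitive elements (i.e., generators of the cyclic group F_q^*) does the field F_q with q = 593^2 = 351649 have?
There are φ(351648) = 103680 primitive elements

F_q^* is cyclic of order q - 1 = 351648. A cyclic group of order m has exactly φ(m) generators. Here m = 351648 = 2^5 · 3^3 · 11 · 37, so the number of primitive elements is φ(351648) = 103680.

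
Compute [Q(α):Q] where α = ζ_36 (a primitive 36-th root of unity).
[Q(α):Q] = 12

The minimal polynomial of ζ_36 over Q is the 36-th cyclotomic polynomial Φ_36(x), which is irreducible over Q and has degree φ(36) = 12. Hence [Q(α):Q] = φ(36) = 12.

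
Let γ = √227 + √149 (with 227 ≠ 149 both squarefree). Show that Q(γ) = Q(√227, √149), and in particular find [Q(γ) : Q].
[Q(γ) : Q] = 4 (equivalently, Q(γ) = Q(√227, √149))

Obviously Q(γ) ⊆ Q(√227, √149), and [Q(√227, √149):Q] = 4 (since 227, 149 are distinct squarefree integers > 1 with 33823 not a perfect square). To show equality we compute the minimal polynomial of γ. From γ = √227 + √149: γ^2 = 227 + 2√(33823) + 149 = 376 + 2√(33823), so γ^2 - 376 = 2√(33823); squaring, (γ^2 - 376)^2 = 4·33823, i.e. γ^4 - 752γ^2 + 141376 - 135292 = 0, i.e. γ^4 - 752γ^2 + 6084 = 0. So γ is a root of x^4 - 752x^2 + 6084. This polynomial is irreducible over Q: it has no rational root (each ±√227 ± √149 is irrational), and any factorization into two quadratics over Q would force √(33823) ∈ Q (pairing opposite roots) or √227, √149 ∈ Q (other pairings), all impossible. Hence [Q(γ):Q] = 4 = [Q(√227, √149):Q], so Q(γ) = Q(√227, √149).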